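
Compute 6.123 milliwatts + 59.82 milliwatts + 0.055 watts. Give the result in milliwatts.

In milliwatts:
  6.123 milliwatts → 6.123
  59.82 milliwatts → 59.82
  0.055 watts = 0.055 × 10³ milliwatts = 55
Sum: 6.123 + 59.82 + 55 = 120.943

120.943 milliwatts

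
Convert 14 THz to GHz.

14000 GHz

tera = 10¹², giga = 10⁹; factor is 10³.
14 × 10³ = 14000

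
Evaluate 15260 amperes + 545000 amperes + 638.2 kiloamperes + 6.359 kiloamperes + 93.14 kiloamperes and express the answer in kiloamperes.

In kiloamperes:
  15260 amperes = 15260 × 10^-3 kiloamperes = 15.26
  545000 amperes = 545000 × 10^-3 kiloamperes = 545
  638.2 kiloamperes → 638.2
  6.359 kiloamperes → 6.359
  93.14 kiloamperes → 93.14
Sum: 15.26 + 545 + 638.2 + 6.359 + 93.14 = 1297.959

1297.959 kiloamperes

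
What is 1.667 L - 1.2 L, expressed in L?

In L:
  1.667 L → 1.667
  1.2 L → 1.2
Difference: 1.667 - 1.2 = 0.467

0.467 L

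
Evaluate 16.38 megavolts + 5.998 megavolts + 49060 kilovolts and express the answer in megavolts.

In megavolts:
  16.38 megavolts → 16.38
  5.998 megavolts → 5.998
  49060 kilovolts = 49060 × 10^-3 megavolts = 49.06
Sum: 16.38 + 5.998 + 49.06 = 71.438

71.438 megavolts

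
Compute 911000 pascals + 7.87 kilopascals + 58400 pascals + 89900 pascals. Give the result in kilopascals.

In kilopascals:
  911000 pascals = 911000 × 10⁻³ kilopascals = 911
  7.87 kilopascals → 7.87
  58400 pascals = 58400 × 10⁻³ kilopascals = 58.4
  89900 pascals = 89900 × 10⁻³ kilopascals = 89.9
Sum: 911 + 7.87 + 58.4 + 89.9 = 1067.17

1067.17 kilopascals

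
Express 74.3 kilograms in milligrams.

74300000 milligrams

kilo = 10³, milli = 10⁻³; factor is 10⁶.
74.3 × 10⁶ = 74300000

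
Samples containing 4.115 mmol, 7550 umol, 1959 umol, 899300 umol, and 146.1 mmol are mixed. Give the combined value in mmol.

1059.024 mmol

In mmol:
  4.115 mmol → 4.115
  7550 umol = 7550e-3 mmol = 7.55
  1959 umol = 1959e-3 mmol = 1.959
  899300 umol = 899300e-3 mmol = 899.3
  146.1 mmol → 146.1
Sum: 4.115 + 7.55 + 1.959 + 899.3 + 146.1 = 1059.024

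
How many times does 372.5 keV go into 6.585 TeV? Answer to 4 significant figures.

17680000

(6.585e12) / (372.5e3) = 0.017678e9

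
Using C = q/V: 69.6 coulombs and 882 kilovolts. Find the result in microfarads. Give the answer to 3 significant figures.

(69.6) / (882 × 10^3) = 0.078912 × 10^-3 F

78.9 microfarads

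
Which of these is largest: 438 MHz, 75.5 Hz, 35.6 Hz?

438 MHz

438 MHz = 438000000 Hz
75.5 Hz = 75.5 Hz
35.6 Hz = 35.6 Hz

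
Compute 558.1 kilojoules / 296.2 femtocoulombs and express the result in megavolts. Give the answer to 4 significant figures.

1884000000000 megavolts

(558.1 × 10³) / (296.2 × 10⁻¹⁵) = 1.8842 × 10¹⁸ V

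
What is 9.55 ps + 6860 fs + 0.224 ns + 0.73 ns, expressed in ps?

In ps:
  9.55 ps → 9.55
  6860 fs = 6860e-3 ps = 6.86
  0.224 ns = 0.224e3 ps = 224
  0.73 ns = 0.73e3 ps = 730
Sum: 9.55 + 6.86 + 224 + 730 = 970.41

970.41 ps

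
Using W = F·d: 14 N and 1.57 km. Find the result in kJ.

21.98 kJ

14 × 1.57 × 10³ = 21.98 × 10³ J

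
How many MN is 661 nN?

0.000000000000661 MN

nano = 1e-9, mega = 1e6; factor is 1e-15.
661 × 1e-15 = 0.000000000000661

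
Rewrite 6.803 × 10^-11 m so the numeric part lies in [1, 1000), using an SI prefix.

= 68.03 × 10^-12 m; 10^-12 is pico.

68.03 pm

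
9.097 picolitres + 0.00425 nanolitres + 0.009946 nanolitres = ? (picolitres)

In picolitres:
  9.097 picolitres → 9.097
  0.00425 nanolitres = 0.00425 × 10^3 picolitres = 4.25
  0.009946 nanolitres = 0.009946 × 10^3 picolitres = 9.946
Sum: 9.097 + 4.25 + 9.946 = 23.293

23.293 picolitres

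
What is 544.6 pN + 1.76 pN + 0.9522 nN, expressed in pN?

1498.56 pN

In pN:
  544.6 pN → 544.6
  1.76 pN → 1.76
  0.9522 nN = 0.9522 × 10^3 pN = 952.2
Sum: 544.6 + 1.76 + 952.2 = 1498.56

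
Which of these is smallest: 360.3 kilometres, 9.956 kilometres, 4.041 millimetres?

360.3 kilometres = 360300 metres
9.956 kilometres = 9956 metres
4.041 millimetres = 0.004041 metres

4.041 millimetres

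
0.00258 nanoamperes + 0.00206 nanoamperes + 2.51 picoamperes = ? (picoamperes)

7.15 picoamperes

In picoamperes:
  0.00258 nanoamperes = 0.00258e3 picoamperes = 2.58
  0.00206 nanoamperes = 0.00206e3 picoamperes = 2.06
  2.51 picoamperes → 2.51
Sum: 2.58 + 2.06 + 2.51 = 7.15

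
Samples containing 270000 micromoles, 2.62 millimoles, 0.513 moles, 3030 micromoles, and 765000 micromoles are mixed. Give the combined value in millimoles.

In millimoles:
  270000 micromoles = 270000e-3 millimoles = 270
  2.62 millimoles → 2.62
  0.513 moles = 0.513e3 millimoles = 513
  3030 micromoles = 3030e-3 millimoles = 3.03
  765000 micromoles = 765000e-3 millimoles = 765
Sum: 270 + 2.62 + 513 + 3.03 + 765 = 1553.65

1553.65 millimoles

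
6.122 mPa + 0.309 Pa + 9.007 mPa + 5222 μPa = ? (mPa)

329.351 mPa

In mPa:
  6.122 mPa → 6.122
  0.309 Pa = 0.309e3 mPa = 309
  9.007 mPa → 9.007
  5222 μPa = 5222e-3 mPa = 5.222
Sum: 6.122 + 309 + 9.007 + 5.222 = 329.351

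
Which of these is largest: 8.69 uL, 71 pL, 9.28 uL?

8.69 uL = 0.00000869 L
71 pL = 0.000000000071 L
9.28 uL = 0.00000928 L

9.28 uL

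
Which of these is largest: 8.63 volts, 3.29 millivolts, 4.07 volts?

8.63 volts

8.63 volts = 8.63 volts
3.29 millivolts = 0.00329 volts
4.07 volts = 4.07 volts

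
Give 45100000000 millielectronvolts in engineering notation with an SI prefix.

45.1 megaelectronvolts

= 45.1e6 electronvolts; 1e6 is mega.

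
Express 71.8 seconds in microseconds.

71800000 microseconds

(no prefix) = 1e0, micro = 1e-6; factor is 1e6.
71.8 × 1e6 = 71800000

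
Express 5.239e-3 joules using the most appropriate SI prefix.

= 5.239e-3 joules; 1e-3 is milli.

5.239 millijoules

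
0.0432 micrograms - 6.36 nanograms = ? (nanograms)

In nanograms:
  0.0432 micrograms = 0.0432e3 nanograms = 43.2
  6.36 nanograms → 6.36
Difference: 43.2 - 6.36 = 36.84

36.84 nanograms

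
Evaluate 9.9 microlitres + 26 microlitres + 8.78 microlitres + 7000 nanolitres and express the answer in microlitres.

In microlitres:
  9.9 microlitres → 9.9
  26 microlitres → 26
  8.78 microlitres → 8.78
  7000 nanolitres = 7000 × 10⁻³ microlitres = 7
Sum: 9.9 + 26 + 8.78 + 7 = 51.68

51.68 microlitres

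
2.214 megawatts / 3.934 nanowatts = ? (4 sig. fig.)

(2.214e6) / (3.934e-9) = 0.56279e15

562800000000000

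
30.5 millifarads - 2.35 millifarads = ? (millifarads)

In millifarads:
  30.5 millifarads → 30.5
  2.35 millifarads → 2.35
Difference: 30.5 - 2.35 = 28.15

28.15 millifarads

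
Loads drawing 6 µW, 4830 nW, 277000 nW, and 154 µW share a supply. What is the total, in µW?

441.83 µW

In µW:
  6 µW → 6
  4830 nW = 4830e-3 µW = 4.83
  277000 nW = 277000e-3 µW = 277
  154 µW → 154
Sum: 6 + 4.83 + 277 + 154 = 441.83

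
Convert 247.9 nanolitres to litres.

nano = 1e-9, (no prefix) = 1e0; factor is 1e-9.
247.9 × 1e-9 = 0.0000002479

0.0000002479 litres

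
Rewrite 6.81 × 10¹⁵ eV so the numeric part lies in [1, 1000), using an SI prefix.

= 6.81 × 10¹⁵ eV; 10¹⁵ is peta.

6.81 PeV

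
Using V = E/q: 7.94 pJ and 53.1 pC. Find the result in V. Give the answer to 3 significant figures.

0.150 V

(7.94 × 10^-12) / (53.1 × 10^-12) = 0.14953 V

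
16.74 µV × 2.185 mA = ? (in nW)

36.5769 nW

16.74 × 10⁻⁶ × 2.185 × 10⁻³ = 36.5769 × 10⁻⁹ W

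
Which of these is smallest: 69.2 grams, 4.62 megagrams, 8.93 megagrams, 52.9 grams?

52.9 grams

69.2 grams = 69.2 grams
4.62 megagrams = 4620000 grams
8.93 megagrams = 8930000 grams
52.9 grams = 52.9 grams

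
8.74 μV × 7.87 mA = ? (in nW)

8.74 × 10^-6 × 7.87 × 10^-3 = 68.7838 × 10^-9 W

68.7838 nW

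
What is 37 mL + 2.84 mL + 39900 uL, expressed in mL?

In mL:
  37 mL → 37
  2.84 mL → 2.84
  39900 uL = 39900 × 10⁻³ mL = 39.9
Sum: 37 + 2.84 + 39.9 = 79.74

79.74 mL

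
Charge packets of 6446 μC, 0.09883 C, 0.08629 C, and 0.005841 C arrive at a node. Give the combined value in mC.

In mC:
  6446 μC = 6446 × 10⁻³ mC = 6.446
  0.09883 C = 0.09883 × 10³ mC = 98.83
  0.08629 C = 0.08629 × 10³ mC = 86.29
  0.005841 C = 0.005841 × 10³ mC = 5.841
Sum: 6.446 + 98.83 + 86.29 + 5.841 = 197.407

197.407 mC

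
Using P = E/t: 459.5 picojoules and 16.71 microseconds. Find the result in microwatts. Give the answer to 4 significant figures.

27.50 microwatts

(459.5 × 10^-12) / (16.71 × 10^-6) = 27.4985 × 10^-6 W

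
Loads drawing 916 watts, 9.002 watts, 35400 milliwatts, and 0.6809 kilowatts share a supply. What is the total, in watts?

1641.302 watts

In watts:
  916 watts → 916
  9.002 watts → 9.002
  35400 milliwatts = 35400 × 10⁻³ watts = 35.4
  0.6809 kilowatts = 0.6809 × 10³ watts = 680.9
Sum: 916 + 9.002 + 35.4 + 680.9 = 1641.302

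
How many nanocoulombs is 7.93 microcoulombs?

micro = 10^-6, nano = 10^-9; factor is 10^3.
7.93 × 10^3 = 7930

7930 nanocoulombs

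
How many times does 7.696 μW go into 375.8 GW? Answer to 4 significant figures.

(375.8 × 10⁹) / (7.696 × 10⁻⁶) = 48.831 × 10¹⁵

48830000000000000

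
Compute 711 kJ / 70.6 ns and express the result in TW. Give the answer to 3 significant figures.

(711e3) / (70.6e-9) = 10.071e12 W

10.1 TW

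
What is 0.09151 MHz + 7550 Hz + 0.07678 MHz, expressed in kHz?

In kHz:
  0.09151 MHz = 0.09151 × 10^3 kHz = 91.51
  7550 Hz = 7550 × 10^-3 kHz = 7.55
  0.07678 MHz = 0.07678 × 10^3 kHz = 76.78
Sum: 91.51 + 7.55 + 76.78 = 175.84

175.84 kHz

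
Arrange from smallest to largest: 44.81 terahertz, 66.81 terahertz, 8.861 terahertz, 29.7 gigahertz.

29.7 gigahertz < 8.861 terahertz < 44.81 terahertz < 66.81 terahertz

44.81 terahertz = 44810000000000 hertz
66.81 terahertz = 66810000000000 hertz
8.861 terahertz = 8861000000000 hertz
29.7 gigahertz = 29700000000 hertz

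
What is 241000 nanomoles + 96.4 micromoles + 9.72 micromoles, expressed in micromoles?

347.12 micromoles

In micromoles:
  241000 nanomoles = 241000 × 10⁻³ micromoles = 241
  96.4 micromoles → 96.4
  9.72 micromoles → 9.72
Sum: 241 + 96.4 + 9.72 = 347.12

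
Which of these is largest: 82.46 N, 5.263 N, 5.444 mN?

82.46 N

82.46 N = 82.46 N
5.263 N = 5.263 N
5.444 mN = 0.005444 N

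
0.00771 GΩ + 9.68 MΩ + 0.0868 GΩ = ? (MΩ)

In MΩ:
  0.00771 GΩ = 0.00771e3 MΩ = 7.71
  9.68 MΩ → 9.68
  0.0868 GΩ = 0.0868e3 MΩ = 86.8
Sum: 7.71 + 9.68 + 86.8 = 104.19

104.19 MΩ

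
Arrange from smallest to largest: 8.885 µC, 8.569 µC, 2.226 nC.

2.226 nC < 8.569 µC < 8.885 µC

8.885 µC = 0.000008885 C
8.569 µC = 0.000008569 C
2.226 nC = 0.000000002226 C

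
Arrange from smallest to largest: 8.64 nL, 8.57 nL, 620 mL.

8.64 nL = 0.00000000864 L
8.57 nL = 0.00000000857 L
620 mL = 0.62 L

8.57 nL < 8.64 nL < 620 mL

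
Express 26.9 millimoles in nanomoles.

26900000 nanomoles

milli = 10^-3, nano = 10^-9; factor is 10^6.
26.9 × 10^6 = 26900000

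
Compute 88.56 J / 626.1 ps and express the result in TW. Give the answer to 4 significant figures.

(88.56) / (626.1 × 10^-12) = 0.141447 × 10^12 W

0.1414 TW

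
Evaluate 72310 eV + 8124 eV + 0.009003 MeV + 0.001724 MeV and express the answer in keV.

In keV:
  72310 eV = 72310 × 10^-3 keV = 72.31
  8124 eV = 8124 × 10^-3 keV = 8.124
  0.009003 MeV = 0.009003 × 10^3 keV = 9.003
  0.001724 MeV = 0.001724 × 10^3 keV = 1.724
Sum: 72.31 + 8.124 + 9.003 + 1.724 = 91.161

91.161 keV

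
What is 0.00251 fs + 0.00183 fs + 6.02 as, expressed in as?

In as:
  0.00251 fs = 0.00251e3 as = 2.51
  0.00183 fs = 0.00183e3 as = 1.83
  6.02 as → 6.02
Sum: 2.51 + 1.83 + 6.02 = 10.36

10.36 as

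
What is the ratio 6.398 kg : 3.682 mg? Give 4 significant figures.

(6.398e3) / (3.682e-3) = 1.7376e6

1738000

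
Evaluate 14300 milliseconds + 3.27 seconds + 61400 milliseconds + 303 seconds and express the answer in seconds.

In seconds:
  14300 milliseconds = 14300e-3 seconds = 14.3
  3.27 seconds → 3.27
  61400 milliseconds = 61400e-3 seconds = 61.4
  303 seconds → 303
Sum: 14.3 + 3.27 + 61.4 + 303 = 381.97

381.97 seconds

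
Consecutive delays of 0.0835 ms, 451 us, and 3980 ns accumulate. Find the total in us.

538.48 us

In us:
  0.0835 ms = 0.0835 × 10^3 us = 83.5
  451 us → 451
  3980 ns = 3980 × 10^-3 us = 3.98
Sum: 83.5 + 451 + 3.98 = 538.48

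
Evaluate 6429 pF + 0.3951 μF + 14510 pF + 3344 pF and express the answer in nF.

In nF:
  6429 pF = 6429 × 10⁻³ nF = 6.429
  0.3951 μF = 0.3951 × 10³ nF = 395.1
  14510 pF = 14510 × 10⁻³ nF = 14.51
  3344 pF = 3344 × 10⁻³ nF = 3.344
Sum: 6.429 + 395.1 + 14.51 + 3.344 = 419.383

419.383 nF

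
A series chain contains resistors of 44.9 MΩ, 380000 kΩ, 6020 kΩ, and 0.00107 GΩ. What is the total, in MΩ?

431.99 MΩ

In MΩ:
  44.9 MΩ → 44.9
  380000 kΩ = 380000 × 10⁻³ MΩ = 380
  6020 kΩ = 6020 × 10⁻³ MΩ = 6.02
  0.00107 GΩ = 0.00107 × 10³ MΩ = 1.07
Sum: 44.9 + 380 + 6.02 + 1.07 = 431.99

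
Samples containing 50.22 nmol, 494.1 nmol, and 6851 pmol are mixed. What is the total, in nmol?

In nmol:
  50.22 nmol → 50.22
  494.1 nmol → 494.1
  6851 pmol = 6851 × 10^-3 nmol = 6.851
Sum: 50.22 + 494.1 + 6.851 = 551.171

551.171 nmol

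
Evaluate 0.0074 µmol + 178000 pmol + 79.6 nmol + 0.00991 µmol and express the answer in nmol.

274.91 nmol

In nmol:
  0.0074 µmol = 0.0074e3 nmol = 7.4
  178000 pmol = 178000e-3 nmol = 178
  79.6 nmol → 79.6
  0.00991 µmol = 0.00991e3 nmol = 9.91
Sum: 7.4 + 178 + 79.6 + 9.91 = 274.91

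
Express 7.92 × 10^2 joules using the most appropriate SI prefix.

792 joules

= 792 joules; mantissa already in [1, 1000).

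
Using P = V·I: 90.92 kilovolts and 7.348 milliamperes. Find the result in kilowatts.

0.66808016 kilowatts

90.92 × 10^3 × 7.348 × 10^-3 = 668.08016 W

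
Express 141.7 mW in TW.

milli = 10^-3, tera = 10^12; factor is 10^-15.
141.7 × 10^-15 = 0.0000000000001417

0.0000000000001417 TW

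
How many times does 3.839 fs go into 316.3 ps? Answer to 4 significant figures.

(316.3 × 10⁻¹²) / (3.839 × 10⁻¹⁵) = 82.391 × 10³

82390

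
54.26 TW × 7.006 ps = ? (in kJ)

0.38014556 kJ

54.26 × 10¹² × 7.006 × 10⁻¹² = 380.14556 J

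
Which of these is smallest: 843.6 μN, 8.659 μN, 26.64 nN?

26.64 nN

843.6 μN = 0.0008436 N
8.659 μN = 0.000008659 N
26.64 nN = 0.00000002664 N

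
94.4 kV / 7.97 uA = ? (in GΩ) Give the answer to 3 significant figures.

(94.4 × 10³) / (7.97 × 10⁻⁶) = 11.844 × 10⁹ Ω

11.8 GΩ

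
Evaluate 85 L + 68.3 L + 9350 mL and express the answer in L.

162.65 L

In L:
  85 L → 85
  68.3 L → 68.3
  9350 mL = 9350 × 10⁻³ L = 9.35
Sum: 85 + 68.3 + 9.35 = 162.65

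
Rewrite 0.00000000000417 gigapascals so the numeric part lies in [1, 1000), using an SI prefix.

4.17 millipascals

= 4.17e-3 pascals; 1e-3 is milli.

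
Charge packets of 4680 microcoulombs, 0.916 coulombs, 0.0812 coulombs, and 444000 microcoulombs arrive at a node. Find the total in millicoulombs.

In millicoulombs:
  4680 microcoulombs = 4680e-3 millicoulombs = 4.68
  0.916 coulombs = 0.916e3 millicoulombs = 916
  0.0812 coulombs = 0.0812e3 millicoulombs = 81.2
  444000 microcoulombs = 444000e-3 millicoulombs = 444
Sum: 4.68 + 916 + 81.2 + 444 = 1445.88

1445.88 millicoulombs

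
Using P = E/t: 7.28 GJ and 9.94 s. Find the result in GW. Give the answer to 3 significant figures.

0.732 GW

(7.28 × 10⁹) / (9.94) = 0.73239 × 10⁹ W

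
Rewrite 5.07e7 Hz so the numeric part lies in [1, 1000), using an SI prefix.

50.7 MHz

= 50.7e6 Hz; 1e6 is mega.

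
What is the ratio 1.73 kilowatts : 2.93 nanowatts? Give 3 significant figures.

590000000000

(1.73 × 10^3) / (2.93 × 10^-9) = 0.5904 × 10^12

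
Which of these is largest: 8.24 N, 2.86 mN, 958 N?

8.24 N = 8.24 N
2.86 mN = 0.00286 N
958 N = 958 N

958 N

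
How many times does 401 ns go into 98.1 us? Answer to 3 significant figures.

245

(98.1 × 10⁻⁶) / (401 × 10⁻⁹) = 0.2446 × 10³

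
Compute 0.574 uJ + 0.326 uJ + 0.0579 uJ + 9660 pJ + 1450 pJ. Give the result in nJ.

969.01 nJ

In nJ:
  0.574 uJ = 0.574 × 10³ nJ = 574
  0.326 uJ = 0.326 × 10³ nJ = 326
  0.0579 uJ = 0.0579 × 10³ nJ = 57.9
  9660 pJ = 9660 × 10⁻³ nJ = 9.66
  1450 pJ = 1450 × 10⁻³ nJ = 1.45
Sum: 574 + 326 + 57.9 + 9.66 + 1.45 = 969.01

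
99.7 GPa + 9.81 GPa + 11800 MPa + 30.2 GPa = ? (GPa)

151.51 GPa

In GPa:
  99.7 GPa → 99.7
  9.81 GPa → 9.81
  11800 MPa = 11800 × 10^-3 GPa = 11.8
  30.2 GPa → 30.2
Sum: 99.7 + 9.81 + 11.8 + 30.2 = 151.51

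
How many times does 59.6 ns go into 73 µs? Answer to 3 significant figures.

(73 × 10^-6) / (59.6 × 10^-9) = 1.225 × 10^3

1220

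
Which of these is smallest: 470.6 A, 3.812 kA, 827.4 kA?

470.6 A = 470.6 A
3.812 kA = 3812 A
827.4 kA = 827400 A

470.6 A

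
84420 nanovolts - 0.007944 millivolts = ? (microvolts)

In microvolts:
  84420 nanovolts = 84420e-3 microvolts = 84.42
  0.007944 millivolts = 0.007944e3 microvolts = 7.944
Difference: 84.42 - 7.944 = 76.476

76.476 microvolts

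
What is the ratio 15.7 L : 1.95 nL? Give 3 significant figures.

8050000000

(15.7) / (1.95 × 10⁻⁹) = 8.051 × 10⁹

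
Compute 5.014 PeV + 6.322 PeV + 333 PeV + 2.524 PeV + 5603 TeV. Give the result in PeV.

352.463 PeV

In PeV:
  5.014 PeV → 5.014
  6.322 PeV → 6.322
  333 PeV → 333
  2.524 PeV → 2.524
  5603 TeV = 5603 × 10^-3 PeV = 5.603
Sum: 5.014 + 6.322 + 333 + 2.524 + 5.603 = 352.463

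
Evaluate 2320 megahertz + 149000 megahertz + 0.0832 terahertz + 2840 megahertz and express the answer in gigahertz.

237.36 gigahertz

In gigahertz:
  2320 megahertz = 2320 × 10^-3 gigahertz = 2.32
  149000 megahertz = 149000 × 10^-3 gigahertz = 149
  0.0832 terahertz = 0.0832 × 10^3 gigahertz = 83.2
  2840 megahertz = 2840 × 10^-3 gigahertz = 2.84
Sum: 2.32 + 149 + 83.2 + 2.84 = 237.36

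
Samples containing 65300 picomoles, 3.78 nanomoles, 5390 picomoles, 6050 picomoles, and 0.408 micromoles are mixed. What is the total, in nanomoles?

In nanomoles:
  65300 picomoles = 65300e-3 nanomoles = 65.3
  3.78 nanomoles → 3.78
  5390 picomoles = 5390e-3 nanomoles = 5.39
  6050 picomoles = 6050e-3 nanomoles = 6.05
  0.408 micromoles = 0.408e3 nanomoles = 408
Sum: 65.3 + 3.78 + 5.39 + 6.05 + 408 = 488.52

488.52 nanomoles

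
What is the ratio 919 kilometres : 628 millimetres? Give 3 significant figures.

(919e3) / (628e-3) = 1.463e6

1460000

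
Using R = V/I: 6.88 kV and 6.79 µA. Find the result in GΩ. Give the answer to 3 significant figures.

1.01 GΩ

(6.88e3) / (6.79e-6) = 1.0133e9 Ω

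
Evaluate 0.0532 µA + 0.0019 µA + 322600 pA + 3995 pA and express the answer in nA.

In nA:
  0.0532 µA = 0.0532 × 10^3 nA = 53.2
  0.0019 µA = 0.0019 × 10^3 nA = 1.9
  322600 pA = 322600 × 10^-3 nA = 322.6
  3995 pA = 3995 × 10^-3 nA = 3.995
Sum: 53.2 + 1.9 + 322.6 + 3.995 = 381.695

381.695 nA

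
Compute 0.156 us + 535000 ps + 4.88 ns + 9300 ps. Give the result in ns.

705.18 ns

In ns:
  0.156 us = 0.156 × 10³ ns = 156
  535000 ps = 535000 × 10⁻³ ns = 535
  4.88 ns → 4.88
  9300 ps = 9300 × 10⁻³ ns = 9.3
Sum: 156 + 535 + 4.88 + 9.3 = 705.18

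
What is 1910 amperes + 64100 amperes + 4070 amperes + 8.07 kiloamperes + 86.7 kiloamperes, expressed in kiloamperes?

In kiloamperes:
  1910 amperes = 1910 × 10⁻³ kiloamperes = 1.91
  64100 amperes = 64100 × 10⁻³ kiloamperes = 64.1
  4070 amperes = 4070 × 10⁻³ kiloamperes = 4.07
  8.07 kiloamperes → 8.07
  86.7 kiloamperes → 86.7
Sum: 1.91 + 64.1 + 4.07 + 8.07 + 86.7 = 164.85

164.85 kiloamperes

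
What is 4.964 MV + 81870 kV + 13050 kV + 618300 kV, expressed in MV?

In MV:
  4.964 MV → 4.964
  81870 kV = 81870 × 10⁻³ MV = 81.87
  13050 kV = 13050 × 10⁻³ MV = 13.05
  618300 kV = 618300 × 10⁻³ MV = 618.3
Sum: 4.964 + 81.87 + 13.05 + 618.3 = 718.184

718.184 MV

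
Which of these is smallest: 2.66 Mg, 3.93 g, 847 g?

3.93 g

2.66 Mg = 2660000 g
3.93 g = 3.93 g
847 g = 847 g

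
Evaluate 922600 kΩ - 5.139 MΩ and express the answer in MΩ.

917.461 MΩ

In MΩ:
  922600 kΩ = 922600 × 10⁻³ MΩ = 922.6
  5.139 MΩ → 5.139
Difference: 922.6 - 5.139 = 917.461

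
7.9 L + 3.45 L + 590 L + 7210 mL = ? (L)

In L:
  7.9 L → 7.9
  3.45 L → 3.45
  590 L → 590
  7210 mL = 7210e-3 L = 7.21
Sum: 7.9 + 3.45 + 590 + 7.21 = 608.56

608.56 L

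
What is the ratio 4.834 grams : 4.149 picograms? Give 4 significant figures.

1165000000000

(4.834) / (4.149 × 10^-12) = 1.1651 × 10^12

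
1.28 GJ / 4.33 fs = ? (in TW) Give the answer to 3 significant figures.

(1.28 × 10^9) / (4.33 × 10^-15) = 0.29561 × 10^24 W

296000000000 TW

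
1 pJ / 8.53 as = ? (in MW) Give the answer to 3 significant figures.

0.117 MW

(1 × 10^-12) / (8.53 × 10^-18) = 0.11723 × 10^6 W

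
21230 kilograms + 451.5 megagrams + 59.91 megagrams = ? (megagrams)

In megagrams:
  21230 kilograms = 21230 × 10⁻³ megagrams = 21.23
  451.5 megagrams → 451.5
  59.91 megagrams → 59.91
Sum: 21.23 + 451.5 + 59.91 = 532.64

532.64 megagrams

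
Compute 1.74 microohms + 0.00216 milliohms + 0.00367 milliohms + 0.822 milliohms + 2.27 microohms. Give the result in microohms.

In microohms:
  1.74 microohms → 1.74
  0.00216 milliohms = 0.00216 × 10^3 microohms = 2.16
  0.00367 milliohms = 0.00367 × 10^3 microohms = 3.67
  0.822 milliohms = 0.822 × 10^3 microohms = 822
  2.27 microohms → 2.27
Sum: 1.74 + 2.16 + 3.67 + 822 + 2.27 = 831.84

831.84 microohms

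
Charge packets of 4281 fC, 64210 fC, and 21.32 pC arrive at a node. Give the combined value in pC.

In pC:
  4281 fC = 4281 × 10^-3 pC = 4.281
  64210 fC = 64210 × 10^-3 pC = 64.21
  21.32 pC → 21.32
Sum: 4.281 + 64.21 + 21.32 = 89.811

89.811 pC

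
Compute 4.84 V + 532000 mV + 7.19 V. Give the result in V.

544.03 V

In V:
  4.84 V → 4.84
  532000 mV = 532000e-3 V = 532
  7.19 V → 7.19
Sum: 4.84 + 532 + 7.19 = 544.03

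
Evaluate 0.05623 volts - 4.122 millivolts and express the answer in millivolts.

52.108 millivolts

In millivolts:
  0.05623 volts = 0.05623e3 millivolts = 56.23
  4.122 millivolts → 4.122
Difference: 56.23 - 4.122 = 52.108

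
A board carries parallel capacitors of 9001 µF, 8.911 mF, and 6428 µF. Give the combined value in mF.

24.34 mF

In mF:
  9001 µF = 9001e-3 mF = 9.001
  8.911 mF → 8.911
  6428 µF = 6428e-3 mF = 6.428
Sum: 9.001 + 8.911 + 6.428 = 24.34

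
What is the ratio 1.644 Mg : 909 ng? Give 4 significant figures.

1809000000000

(1.644 × 10^6) / (909 × 10^-9) = 0.0018086 × 10^15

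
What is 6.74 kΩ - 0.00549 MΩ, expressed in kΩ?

In kΩ:
  6.74 kΩ → 6.74
  0.00549 MΩ = 0.00549 × 10³ kΩ = 5.49
Difference: 6.74 - 5.49 = 1.25

1.25 kΩ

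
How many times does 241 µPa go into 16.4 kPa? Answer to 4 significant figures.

68050000

(16.4e3) / (241e-6) = 0.06805e9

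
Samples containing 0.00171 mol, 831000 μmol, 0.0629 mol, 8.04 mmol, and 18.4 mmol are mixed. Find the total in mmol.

922.05 mmol

In mmol:
  0.00171 mol = 0.00171 × 10^3 mmol = 1.71
  831000 μmol = 831000 × 10^-3 mmol = 831
  0.0629 mol = 0.0629 × 10^3 mmol = 62.9
  8.04 mmol → 8.04
  18.4 mmol → 18.4
Sum: 1.71 + 831 + 62.9 + 8.04 + 18.4 = 922.05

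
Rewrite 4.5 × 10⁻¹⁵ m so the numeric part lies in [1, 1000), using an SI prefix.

4.5 fm

= 4.5 × 10⁻¹⁵ m; 10⁻¹⁵ is femto.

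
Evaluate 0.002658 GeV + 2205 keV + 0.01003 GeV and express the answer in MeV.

In MeV:
  0.002658 GeV = 0.002658 × 10^3 MeV = 2.658
  2205 keV = 2205 × 10^-3 MeV = 2.205
  0.01003 GeV = 0.01003 × 10^3 MeV = 10.03
Sum: 2.658 + 2.205 + 10.03 = 14.893

14.893 MeV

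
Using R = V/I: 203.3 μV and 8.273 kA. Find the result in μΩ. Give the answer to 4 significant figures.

0.02457 μΩ

(203.3 × 10^-6) / (8.273 × 10^3) = 24.5739 × 10^-9 Ω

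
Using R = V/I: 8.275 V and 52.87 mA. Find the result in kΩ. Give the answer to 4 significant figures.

(8.275) / (52.87 × 10⁻³) = 0.156516 × 10³ Ω

0.1565 kΩ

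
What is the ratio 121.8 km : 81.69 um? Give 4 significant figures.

(121.8 × 10^3) / (81.69 × 10^-6) = 1.491 × 10^9

1491000000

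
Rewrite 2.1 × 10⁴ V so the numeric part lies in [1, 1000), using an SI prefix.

21 kV

= 21 × 10³ V; 10³ is kilo.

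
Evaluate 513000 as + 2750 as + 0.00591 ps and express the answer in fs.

521.66 fs

In fs:
  513000 as = 513000 × 10^-3 fs = 513
  2750 as = 2750 × 10^-3 fs = 2.75
  0.00591 ps = 0.00591 × 10^3 fs = 5.91
Sum: 513 + 2.75 + 5.91 = 521.66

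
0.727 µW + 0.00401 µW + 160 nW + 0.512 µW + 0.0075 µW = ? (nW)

1410.51 nW

In nW:
  0.727 µW = 0.727 × 10³ nW = 727
  0.00401 µW = 0.00401 × 10³ nW = 4.01
  160 nW → 160
  0.512 µW = 0.512 × 10³ nW = 512
  0.0075 µW = 0.0075 × 10³ nW = 7.5
Sum: 727 + 4.01 + 160 + 512 + 7.5 = 1410.51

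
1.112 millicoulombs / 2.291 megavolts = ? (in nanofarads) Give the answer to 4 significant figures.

0.4854 nanofarads

(1.112 × 10⁻³) / (2.291 × 10⁶) = 0.485378 × 10⁻⁹ F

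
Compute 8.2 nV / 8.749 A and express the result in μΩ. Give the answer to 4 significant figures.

(8.2 × 10⁻⁹) / (8.749) = 0.93725 × 10⁻⁹ Ω

0.0009372 μΩ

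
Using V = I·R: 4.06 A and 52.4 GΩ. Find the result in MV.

212744 MV

4.06 × 52.4e9 = 212.744e9 V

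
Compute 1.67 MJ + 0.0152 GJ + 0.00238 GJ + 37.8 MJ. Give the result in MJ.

57.05 MJ

In MJ:
  1.67 MJ → 1.67
  0.0152 GJ = 0.0152 × 10³ MJ = 15.2
  0.00238 GJ = 0.00238 × 10³ MJ = 2.38
  37.8 MJ → 37.8
Sum: 1.67 + 15.2 + 2.38 + 37.8 = 57.05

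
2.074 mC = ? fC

2074000000000 fC

milli = 10^-3, femto = 10^-15; factor is 10^12.
2.074 × 10^12 = 2074000000000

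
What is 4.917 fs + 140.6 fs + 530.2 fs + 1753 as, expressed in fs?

In fs:
  4.917 fs → 4.917
  140.6 fs → 140.6
  530.2 fs → 530.2
  1753 as = 1753 × 10^-3 fs = 1.753
Sum: 4.917 + 140.6 + 530.2 + 1.753 = 677.47

677.47 fs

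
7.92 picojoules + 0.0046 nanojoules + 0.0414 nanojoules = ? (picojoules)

53.92 picojoules

In picojoules:
  7.92 picojoules → 7.92
  0.0046 nanojoules = 0.0046 × 10³ picojoules = 4.6
  0.0414 nanojoules = 0.0414 × 10³ picojoules = 41.4
Sum: 7.92 + 4.6 + 41.4 = 53.92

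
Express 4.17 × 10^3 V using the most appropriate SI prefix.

4.17 kV

= 4.17 × 10^3 V; 10^3 is kilo.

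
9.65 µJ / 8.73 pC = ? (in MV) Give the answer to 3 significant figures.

(9.65e-6) / (8.73e-12) = 1.1054e6 V

1.11 MV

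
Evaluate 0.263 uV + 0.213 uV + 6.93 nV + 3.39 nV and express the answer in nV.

486.32 nV

In nV:
  0.263 uV = 0.263 × 10³ nV = 263
  0.213 uV = 0.213 × 10³ nV = 213
  6.93 nV → 6.93
  3.39 nV → 3.39
Sum: 263 + 213 + 6.93 + 3.39 = 486.32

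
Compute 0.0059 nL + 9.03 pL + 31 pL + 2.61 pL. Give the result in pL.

48.54 pL

In pL:
  0.0059 nL = 0.0059 × 10³ pL = 5.9
  9.03 pL → 9.03
  31 pL → 31
  2.61 pL → 2.61
Sum: 5.9 + 9.03 + 31 + 2.61 = 48.54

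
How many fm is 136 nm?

136000000 fm

nano = 1e-9, femto = 1e-15; factor is 1e6.
136 × 1e6 = 136000000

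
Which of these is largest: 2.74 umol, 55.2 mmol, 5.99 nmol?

2.74 umol = 0.00000274 mol
55.2 mmol = 0.0552 mol
5.99 nmol = 0.00000000599 mol

55.2 mmol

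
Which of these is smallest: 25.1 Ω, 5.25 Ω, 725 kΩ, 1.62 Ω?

1.62 Ω

25.1 Ω = 25.1 Ω
5.25 Ω = 5.25 Ω
725 kΩ = 725000 Ω
1.62 Ω = 1.62 Ω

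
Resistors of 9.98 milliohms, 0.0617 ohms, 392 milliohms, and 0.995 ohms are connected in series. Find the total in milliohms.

1458.68 milliohms

In milliohms:
  9.98 milliohms → 9.98
  0.0617 ohms = 0.0617 × 10³ milliohms = 61.7
  392 milliohms → 392
  0.995 ohms = 0.995 × 10³ milliohms = 995
Sum: 9.98 + 61.7 + 392 + 995 = 1458.68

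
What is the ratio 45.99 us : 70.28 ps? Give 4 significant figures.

654400

(45.99e-6) / (70.28e-12) = 0.65438e6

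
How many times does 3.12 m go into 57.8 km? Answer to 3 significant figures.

18500

(57.8 × 10³) / (3.12) = 18.53 × 10³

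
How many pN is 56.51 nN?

nano = 1e-9, pico = 1e-12; factor is 1e3.
56.51 × 1e3 = 56510

56510 pN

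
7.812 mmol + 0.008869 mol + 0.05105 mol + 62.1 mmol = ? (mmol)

In mmol:
  7.812 mmol → 7.812
  0.008869 mol = 0.008869 × 10^3 mmol = 8.869
  0.05105 mol = 0.05105 × 10^3 mmol = 51.05
  62.1 mmol → 62.1
Sum: 7.812 + 8.869 + 51.05 + 62.1 = 129.831

129.831 mmol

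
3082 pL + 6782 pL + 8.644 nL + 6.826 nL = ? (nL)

In nL:
  3082 pL = 3082 × 10⁻³ nL = 3.082
  6782 pL = 6782 × 10⁻³ nL = 6.782
  8.644 nL → 8.644
  6.826 nL → 6.826
Sum: 3.082 + 6.782 + 8.644 + 6.826 = 25.334

25.334 nL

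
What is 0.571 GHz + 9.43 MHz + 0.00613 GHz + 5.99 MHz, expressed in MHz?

In MHz:
  0.571 GHz = 0.571 × 10³ MHz = 571
  9.43 MHz → 9.43
  0.00613 GHz = 0.00613 × 10³ MHz = 6.13
  5.99 MHz → 5.99
Sum: 571 + 9.43 + 6.13 + 5.99 = 592.55

592.55 MHz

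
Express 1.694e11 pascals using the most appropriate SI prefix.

= 169.4e9 pascals; 1e9 is giga.

169.4 gigapascals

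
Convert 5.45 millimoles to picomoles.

5450000000 picomoles

milli = 10^-3, pico = 10^-12; factor is 10^9.
5.45 × 10^9 = 5450000000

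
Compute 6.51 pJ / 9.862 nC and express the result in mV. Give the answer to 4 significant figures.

(6.51 × 10⁻¹²) / (9.862 × 10⁻⁹) = 0.66011 × 10⁻³ V

0.6601 mV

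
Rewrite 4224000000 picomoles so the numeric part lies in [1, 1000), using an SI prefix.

= 4.224e-3 moles; 1e-3 is milli.

4.224 millimoles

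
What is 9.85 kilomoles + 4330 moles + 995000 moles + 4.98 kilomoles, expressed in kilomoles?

1014.16 kilomoles

In kilomoles:
  9.85 kilomoles → 9.85
  4330 moles = 4330 × 10⁻³ kilomoles = 4.33
  995000 moles = 995000 × 10⁻³ kilomoles = 995
  4.98 kilomoles → 4.98
Sum: 9.85 + 4.33 + 995 + 4.98 = 1014.16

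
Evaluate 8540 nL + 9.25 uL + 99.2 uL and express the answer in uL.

116.99 uL

In uL:
  8540 nL = 8540 × 10⁻³ uL = 8.54
  9.25 uL → 9.25
  99.2 uL → 99.2
Sum: 8.54 + 9.25 + 99.2 = 116.99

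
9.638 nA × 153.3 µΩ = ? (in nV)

9.638e-9 × 153.3e-6 = 1477.5054e-15 V

0.0014775054 nV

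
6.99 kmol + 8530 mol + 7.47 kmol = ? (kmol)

22.99 kmol

In kmol:
  6.99 kmol → 6.99
  8530 mol = 8530 × 10⁻³ kmol = 8.53
  7.47 kmol → 7.47
Sum: 6.99 + 8.53 + 7.47 = 22.99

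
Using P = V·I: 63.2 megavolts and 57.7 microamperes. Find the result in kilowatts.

63.2 × 10⁶ × 57.7 × 10⁻⁶ = 3646.64 W

3.64664 kilowatts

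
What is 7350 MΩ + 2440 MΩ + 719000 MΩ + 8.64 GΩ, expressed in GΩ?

737.43 GΩ

In GΩ:
  7350 MΩ = 7350e-3 GΩ = 7.35
  2440 MΩ = 2440e-3 GΩ = 2.44
  719000 MΩ = 719000e-3 GΩ = 719
  8.64 GΩ → 8.64
Sum: 7.35 + 2.44 + 719 + 8.64 = 737.43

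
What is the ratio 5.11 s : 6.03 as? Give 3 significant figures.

(5.11) / (6.03e-18) = 0.8474e18

847000000000000000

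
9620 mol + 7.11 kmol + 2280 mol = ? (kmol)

19.01 kmol

In kmol:
  9620 mol = 9620e-3 kmol = 9.62
  7.11 kmol → 7.11
  2280 mol = 2280e-3 kmol = 2.28
Sum: 9.62 + 7.11 + 2.28 = 19.01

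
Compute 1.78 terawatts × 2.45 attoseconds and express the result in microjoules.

1.78e12 × 2.45e-18 = 4.361e-6 J

4.361 microjoules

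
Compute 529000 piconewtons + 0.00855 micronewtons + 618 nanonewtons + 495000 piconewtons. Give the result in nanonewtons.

1650.55 nanonewtons

In nanonewtons:
  529000 piconewtons = 529000 × 10⁻³ nanonewtons = 529
  0.00855 micronewtons = 0.00855 × 10³ nanonewtons = 8.55
  618 nanonewtons → 618
  495000 piconewtons = 495000 × 10⁻³ nanonewtons = 495
Sum: 529 + 8.55 + 618 + 495 = 1650.55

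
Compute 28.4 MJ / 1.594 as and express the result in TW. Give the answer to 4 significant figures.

17820000000000 TW

(28.4 × 10^6) / (1.594 × 10^-18) = 17.8168 × 10^24 W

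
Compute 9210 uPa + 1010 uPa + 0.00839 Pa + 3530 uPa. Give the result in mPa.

In mPa:
  9210 uPa = 9210e-3 mPa = 9.21
  1010 uPa = 1010e-3 mPa = 1.01
  0.00839 Pa = 0.00839e3 mPa = 8.39
  3530 uPa = 3530e-3 mPa = 3.53
Sum: 9.21 + 1.01 + 8.39 + 3.53 = 22.14

22.14 mPa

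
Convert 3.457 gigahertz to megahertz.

3457 megahertz

giga = 10^9, mega = 10^6; factor is 10^3.
3.457 × 10^3 = 3457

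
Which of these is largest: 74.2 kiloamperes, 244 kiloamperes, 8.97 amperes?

74.2 kiloamperes = 74200 amperes
244 kiloamperes = 244000 amperes
8.97 amperes = 8.97 amperes

244 kiloamperes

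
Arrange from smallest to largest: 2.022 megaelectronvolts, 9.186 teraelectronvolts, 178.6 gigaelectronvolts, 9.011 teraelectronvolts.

2.022 megaelectronvolts = 2022000 electronvolts
9.186 teraelectronvolts = 9186000000000 electronvolts
178.6 gigaelectronvolts = 178600000000 electronvolts
9.011 teraelectronvolts = 9011000000000 electronvolts

2.022 megaelectronvolts < 178.6 gigaelectronvolts < 9.011 teraelectronvolts < 9.186 teraelectronvolts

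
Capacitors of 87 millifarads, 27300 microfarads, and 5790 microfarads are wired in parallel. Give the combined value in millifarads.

120.09 millifarads

In millifarads:
  87 millifarads → 87
  27300 microfarads = 27300e-3 millifarads = 27.3
  5790 microfarads = 5790e-3 millifarads = 5.79
Sum: 87 + 27.3 + 5.79 = 120.09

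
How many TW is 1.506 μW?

micro = 1e-6, tera = 1e12; factor is 1e-18.
1.506 × 1e-18 = 0.000000000000000001506

0.000000000000000001506 TW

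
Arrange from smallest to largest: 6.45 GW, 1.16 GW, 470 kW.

470 kW < 1.16 GW < 6.45 GW

6.45 GW = 6450000000 W
1.16 GW = 1160000000 W
470 kW = 470000 W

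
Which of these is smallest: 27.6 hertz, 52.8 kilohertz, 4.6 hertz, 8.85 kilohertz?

27.6 hertz = 27.6 hertz
52.8 kilohertz = 52800 hertz
4.6 hertz = 4.6 hertz
8.85 kilohertz = 8850 hertz

4.6 hertz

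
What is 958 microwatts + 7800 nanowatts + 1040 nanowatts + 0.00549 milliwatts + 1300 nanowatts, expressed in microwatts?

In microwatts:
  958 microwatts → 958
  7800 nanowatts = 7800e-3 microwatts = 7.8
  1040 nanowatts = 1040e-3 microwatts = 1.04
  0.00549 milliwatts = 0.00549e3 microwatts = 5.49
  1300 nanowatts = 1300e-3 microwatts = 1.3
Sum: 958 + 7.8 + 1.04 + 5.49 + 1.3 = 973.63

973.63 microwatts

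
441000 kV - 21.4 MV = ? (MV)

419.6 MV

In MV:
  441000 kV = 441000e-3 MV = 441
  21.4 MV → 21.4
Difference: 441 - 21.4 = 419.6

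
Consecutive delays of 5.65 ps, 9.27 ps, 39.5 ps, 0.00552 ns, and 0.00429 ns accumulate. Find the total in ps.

64.23 ps

In ps:
  5.65 ps → 5.65
  9.27 ps → 9.27
  39.5 ps → 39.5
  0.00552 ns = 0.00552 × 10³ ps = 5.52
  0.00429 ns = 0.00429 × 10³ ps = 4.29
Sum: 5.65 + 9.27 + 39.5 + 5.52 + 4.29 = 64.23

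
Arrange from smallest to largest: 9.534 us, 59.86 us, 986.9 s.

9.534 us = 0.000009534 s
59.86 us = 0.00005986 s
986.9 s = 986.9 s

9.534 us < 59.86 us < 986.9 s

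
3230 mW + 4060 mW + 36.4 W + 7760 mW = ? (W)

In W:
  3230 mW = 3230 × 10⁻³ W = 3.23
  4060 mW = 4060 × 10⁻³ W = 4.06
  36.4 W → 36.4
  7760 mW = 7760 × 10⁻³ W = 7.76
Sum: 3.23 + 4.06 + 36.4 + 7.76 = 51.45

51.45 W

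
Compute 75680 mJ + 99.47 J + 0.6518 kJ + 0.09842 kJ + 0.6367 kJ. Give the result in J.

1562.07 J

In J:
  75680 mJ = 75680 × 10^-3 J = 75.68
  99.47 J → 99.47
  0.6518 kJ = 0.6518 × 10^3 J = 651.8
  0.09842 kJ = 0.09842 × 10^3 J = 98.42
  0.6367 kJ = 0.6367 × 10^3 J = 636.7
Sum: 75.68 + 99.47 + 651.8 + 98.42 + 636.7 = 1562.07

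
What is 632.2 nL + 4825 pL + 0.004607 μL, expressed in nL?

641.632 nL

In nL:
  632.2 nL → 632.2
  4825 pL = 4825 × 10^-3 nL = 4.825
  0.004607 μL = 0.004607 × 10^3 nL = 4.607
Sum: 632.2 + 4.825 + 4.607 = 641.632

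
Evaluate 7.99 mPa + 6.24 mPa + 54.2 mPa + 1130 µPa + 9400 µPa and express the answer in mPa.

In mPa:
  7.99 mPa → 7.99
  6.24 mPa → 6.24
  54.2 mPa → 54.2
  1130 µPa = 1130 × 10⁻³ mPa = 1.13
  9400 µPa = 9400 × 10⁻³ mPa = 9.4
Sum: 7.99 + 6.24 + 54.2 + 1.13 + 9.4 = 78.96

78.96 mPa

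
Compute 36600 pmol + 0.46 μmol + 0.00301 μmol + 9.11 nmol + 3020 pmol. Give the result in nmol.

511.74 nmol

In nmol:
  36600 pmol = 36600 × 10⁻³ nmol = 36.6
  0.46 μmol = 0.46 × 10³ nmol = 460
  0.00301 μmol = 0.00301 × 10³ nmol = 3.01
  9.11 nmol → 9.11
  3020 pmol = 3020 × 10⁻³ nmol = 3.02
Sum: 36.6 + 460 + 3.01 + 9.11 + 3.02 = 511.74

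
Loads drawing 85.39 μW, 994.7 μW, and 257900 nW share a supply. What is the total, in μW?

In μW:
  85.39 μW → 85.39
  994.7 μW → 994.7
  257900 nW = 257900 × 10⁻³ μW = 257.9
Sum: 85.39 + 994.7 + 257.9 = 1337.99

1337.99 μW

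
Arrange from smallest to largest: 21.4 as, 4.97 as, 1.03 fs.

21.4 as = 0.0000000000000000214 s
4.97 as = 0.00000000000000000497 s
1.03 fs = 0.00000000000000103 s

4.97 as < 21.4 as < 1.03 fs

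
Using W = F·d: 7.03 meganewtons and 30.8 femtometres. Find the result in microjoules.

0.216524 microjoules

7.03 × 10^6 × 30.8 × 10^-15 = 216.524 × 10^-9 J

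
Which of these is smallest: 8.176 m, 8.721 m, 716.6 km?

8.176 m = 8.176 m
8.721 m = 8.721 m
716.6 km = 716600 m

8.176 m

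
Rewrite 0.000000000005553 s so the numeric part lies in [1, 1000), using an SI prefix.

= 5.553 × 10^-12 s; 10^-12 is pico.

5.553 ps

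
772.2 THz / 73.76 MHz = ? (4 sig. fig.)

(772.2 × 10¹²) / (73.76 × 10⁶) = 10.469 × 10⁶

10470000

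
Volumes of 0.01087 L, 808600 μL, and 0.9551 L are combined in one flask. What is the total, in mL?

1774.57 mL

In mL:
  0.01087 L = 0.01087 × 10³ mL = 10.87
  808600 μL = 808600 × 10⁻³ mL = 808.6
  0.9551 L = 0.9551 × 10³ mL = 955.1
Sum: 10.87 + 808.6 + 955.1 = 1774.57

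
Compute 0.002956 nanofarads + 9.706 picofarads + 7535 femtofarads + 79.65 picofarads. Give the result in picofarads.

99.847 picofarads

In picofarads:
  0.002956 nanofarads = 0.002956e3 picofarads = 2.956
  9.706 picofarads → 9.706
  7535 femtofarads = 7535e-3 picofarads = 7.535
  79.65 picofarads → 79.65
Sum: 2.956 + 9.706 + 7.535 + 79.65 = 99.847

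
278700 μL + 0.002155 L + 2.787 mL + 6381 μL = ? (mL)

In mL:
  278700 μL = 278700 × 10^-3 mL = 278.7
  0.002155 L = 0.002155 × 10^3 mL = 2.155
  2.787 mL → 2.787
  6381 μL = 6381 × 10^-3 mL = 6.381
Sum: 278.7 + 2.155 + 2.787 + 6.381 = 290.023

290.023 mL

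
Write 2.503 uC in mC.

0.002503 mC

micro = 10^-6, milli = 10^-3; factor is 10^-3.
2.503 × 10^-3 = 0.002503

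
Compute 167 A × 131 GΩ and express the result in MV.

167 × 131e9 = 21877e9 V

21877000 MV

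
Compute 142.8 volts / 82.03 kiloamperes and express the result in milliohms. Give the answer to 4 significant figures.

1.741 milliohms

(142.8) / (82.03e3) = 1.74083e-3 Ω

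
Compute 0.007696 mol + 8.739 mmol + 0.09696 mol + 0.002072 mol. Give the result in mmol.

In mmol:
  0.007696 mol = 0.007696e3 mmol = 7.696
  8.739 mmol → 8.739
  0.09696 mol = 0.09696e3 mmol = 96.96
  0.002072 mol = 0.002072e3 mmol = 2.072
Sum: 7.696 + 8.739 + 96.96 + 2.072 = 115.467

115.467 mmol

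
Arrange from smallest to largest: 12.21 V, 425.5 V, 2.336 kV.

12.21 V < 425.5 V < 2.336 kV

12.21 V = 12.21 V
425.5 V = 425.5 V
2.336 kV = 2336 V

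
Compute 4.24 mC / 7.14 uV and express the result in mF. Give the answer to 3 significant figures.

(4.24e-3) / (7.14e-6) = 0.59384e3 F

594000 mF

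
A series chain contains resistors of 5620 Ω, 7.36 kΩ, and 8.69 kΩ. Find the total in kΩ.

21.67 kΩ

In kΩ:
  5620 Ω = 5620 × 10⁻³ kΩ = 5.62
  7.36 kΩ → 7.36
  8.69 kΩ → 8.69
Sum: 5.62 + 7.36 + 8.69 = 21.67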